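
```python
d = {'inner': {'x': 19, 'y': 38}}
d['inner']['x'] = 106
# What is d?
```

After line 1: d = {'inner': {'x': 19, 'y': 38}}
After line 2 (inner x overwritten): d = {'inner': {'x': 106, 'y': 38}}

{'inner': {'x': 106, 'y': 38}}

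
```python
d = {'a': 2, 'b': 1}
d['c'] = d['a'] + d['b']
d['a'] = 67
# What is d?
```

After line 1: d = {'a': 2, 'b': 1}
After line 2 (d['c'] = 2 + 1): d = {'a': 2, 'b': 1, 'c': 3}
After line 3: d = {'a': 67, 'b': 1, 'c': 3}

{'a': 67, 'b': 1, 'c': 3}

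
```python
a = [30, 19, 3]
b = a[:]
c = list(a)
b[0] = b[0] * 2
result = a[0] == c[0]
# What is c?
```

After line 1: a = [30, 19, 3]
After line 2 (b = a[:], copy): a = [30, 19, 3], b = [30, 19, 3]
After line 3 (c = list(a) is a copy, new object): c = [30, 19, 3]
After line 4 (b[0] = 30 * 2 = 60; only b mutates (copy)): a = [30, 19, 3], b = [60, 19, 3], c = [30, 19, 3]
After line 5 (a[0] = 30, c[0] = 30; result = True)

[30, 19, 3]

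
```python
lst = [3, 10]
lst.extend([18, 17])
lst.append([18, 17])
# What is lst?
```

After line 1: lst = [3, 10]
After line 2 (extend unpacks [18, 17]): lst = [3, 10, 18, 17]
After line 3 (append adds [18, 17] as single element): lst = [3, 10, 18, 17, [18, 17]]

[3, 10, 18, 17, [18, 17]]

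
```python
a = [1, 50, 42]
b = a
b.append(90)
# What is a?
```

After line 1: a = [1, 50, 42]
After line 2 (b = a is an alias, same object): a = [1, 50, 42], b = [1, 50, 42]
After line 3 (b.append mutates the shared list): a = [1, 50, 42, 90], b = [1, 50, 42, 90]

[1, 50, 42, 90]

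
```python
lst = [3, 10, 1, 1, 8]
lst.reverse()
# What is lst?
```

[8, 1, 1, 10, 3]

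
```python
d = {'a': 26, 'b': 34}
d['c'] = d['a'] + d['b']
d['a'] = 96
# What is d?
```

After line 1: d = {'a': 26, 'b': 34}
After line 2 (d['c'] = 26 + 34): d = {'a': 26, 'b': 34, 'c': 60}
After line 3: d = {'a': 96, 'b': 34, 'c': 60}

{'a': 96, 'b': 34, 'c': 60}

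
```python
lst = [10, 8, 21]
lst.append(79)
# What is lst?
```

[10, 8, 21, 79]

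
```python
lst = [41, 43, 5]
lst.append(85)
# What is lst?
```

[41, 43, 5, 85]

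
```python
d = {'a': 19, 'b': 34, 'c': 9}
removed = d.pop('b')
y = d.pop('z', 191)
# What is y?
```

After line 1: d = {'a': 19, 'b': 34, 'c': 9}
After line 2 (pop 'b' returns 34): d = {'a': 19, 'c': 9}, removed = 34
After line 3 (pop 'z' missing, returns default 191): d = {'a': 19, 'c': 9}, y = 191

191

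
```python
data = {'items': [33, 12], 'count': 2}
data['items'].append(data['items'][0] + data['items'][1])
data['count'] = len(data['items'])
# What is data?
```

After line 1: data = {'items': [33, 12], 'count': 2}
After line 2 (append 33 + 12 = 45): data = {'items': [33, 12, 45], 'count': 2}
After line 3 (count = len(items) = 3): data = {'items': [33, 12, 45], 'count': 3}

{'items': [33, 12, 45], 'count': 3}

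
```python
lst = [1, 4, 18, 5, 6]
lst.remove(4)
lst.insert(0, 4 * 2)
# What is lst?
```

After line 1: lst = [1, 4, 18, 5, 6]
After line 2 (remove first 4): lst = [1, 18, 5, 6]
After line 3 (insert 8 at index 0): lst = [8, 1, 18, 5, 6]

[8, 1, 18, 5, 6]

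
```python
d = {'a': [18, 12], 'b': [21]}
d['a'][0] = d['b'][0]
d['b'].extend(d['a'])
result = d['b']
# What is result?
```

After line 1: d = {'a': [18, 12], 'b': [21]}
After line 2 (a[0] = b[0] = 21): d = {'a': [21, 12], 'b': [21]}
After line 3 (b.extend(a) appends [21, 12]): d = {'a': [21, 12], 'b': [21, 21, 12]}
After line 4: result = d['b'] = [21, 21, 12]

[21, 21, 12]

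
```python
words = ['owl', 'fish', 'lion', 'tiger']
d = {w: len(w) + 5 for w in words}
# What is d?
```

{'owl': 8, 'fish': 9, 'lion': 9, 'tiger': 10}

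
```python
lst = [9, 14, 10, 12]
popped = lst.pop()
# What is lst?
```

[9, 14, 10]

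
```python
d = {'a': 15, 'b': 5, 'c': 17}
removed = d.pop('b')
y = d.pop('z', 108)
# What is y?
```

After line 1: d = {'a': 15, 'b': 5, 'c': 17}
After line 2 (pop 'b' returns 5): d = {'a': 15, 'c': 17}, removed = 5
After line 3 (pop 'z' missing, returns default 108): d = {'a': 15, 'c': 17}, y = 108

108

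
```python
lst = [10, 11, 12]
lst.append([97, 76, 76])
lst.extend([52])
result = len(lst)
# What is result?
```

After line 1: lst = [10, 11, 12]
After line 2 (append adds [97, 76, 76] as single element): lst = [10, 11, 12, [97, 76, 76]]
After line 3 (extend unpacks [52], adds 52): lst = [10, 11, 12, [97, 76, 76], 52]
After line 4: result = len(lst) = 5

5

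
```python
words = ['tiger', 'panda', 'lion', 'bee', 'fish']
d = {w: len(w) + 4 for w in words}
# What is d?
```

{'tiger': 9, 'panda': 9, 'lion': 8, 'bee': 7, 'fish': 8}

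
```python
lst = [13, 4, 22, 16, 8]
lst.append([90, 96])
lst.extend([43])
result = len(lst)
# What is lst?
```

After line 1: lst = [13, 4, 22, 16, 8]
After line 2 (append adds [90, 96] as single element): lst = [13, 4, 22, 16, 8, [90, 96]]
After line 3 (extend unpacks [43], adds 43): lst = [13, 4, 22, 16, 8, [90, 96], 43]
After line 4: result = len(lst) = 7

[13, 4, 22, 16, 8, [90, 96], 43]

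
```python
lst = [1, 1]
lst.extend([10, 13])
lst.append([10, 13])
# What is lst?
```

After line 1: lst = [1, 1]
After line 2 (extend unpacks [10, 13]): lst = [1, 1, 10, 13]
After line 3 (append adds [10, 13] as single element): lst = [1, 1, 10, 13, [10, 13]]

[1, 1, 10, 13, [10, 13]]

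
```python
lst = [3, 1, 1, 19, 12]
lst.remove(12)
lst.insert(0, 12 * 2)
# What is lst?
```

After line 1: lst = [3, 1, 1, 19, 12]
After line 2 (remove first 12): lst = [3, 1, 1, 19]
After line 3 (insert 24 at index 0): lst = [24, 3, 1, 1, 19]

[24, 3, 1, 1, 19]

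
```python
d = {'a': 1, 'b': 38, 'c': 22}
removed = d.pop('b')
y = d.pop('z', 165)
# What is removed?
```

After line 1: d = {'a': 1, 'b': 38, 'c': 22}
After line 2 (pop 'b' returns 38): d = {'a': 1, 'c': 22}, removed = 38
After line 3 (pop 'z' missing, returns default 165): d = {'a': 1, 'c': 22}, y = 165

38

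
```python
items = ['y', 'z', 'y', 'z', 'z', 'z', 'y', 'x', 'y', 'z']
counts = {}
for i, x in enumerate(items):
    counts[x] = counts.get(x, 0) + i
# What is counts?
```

Initial: counts = {}, items = ['y', 'z', 'y', 'z', 'z', 'z', 'y', 'x', 'y', 'z']
i=0, x='y': counts = {'y': 0}
i=1, x='z': counts = {'y': 0, 'z': 1}
i=2, x='y': counts = {'y': 2, 'z': 1}
i=3, x='z': counts = {'y': 2, 'z': 4}
i=4, x='z': counts = {'y': 2, 'z': 8}
i=5, x='z': counts = {'y': 2, 'z': 13}
i=6, x='y': counts = {'y': 8, 'z': 13}
i=7, x='x': counts = {'y': 8, 'z': 13, 'x': 7}
i=8, x='y': counts = {'y': 16, 'z': 13, 'x': 7}
i=9, x='z': counts = {'y': 16, 'z': 22, 'x': 7}

{'y': 16, 'z': 22, 'x': 7}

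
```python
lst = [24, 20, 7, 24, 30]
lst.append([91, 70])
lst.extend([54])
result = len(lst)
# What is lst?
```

After line 1: lst = [24, 20, 7, 24, 30]
After line 2 (append adds [91, 70] as single element): lst = [24, 20, 7, 24, 30, [91, 70]]
After line 3 (extend unpacks [54], adds 54): lst = [24, 20, 7, 24, 30, [91, 70], 54]
After line 4: result = len(lst) = 7

[24, 20, 7, 24, 30, [91, 70], 54]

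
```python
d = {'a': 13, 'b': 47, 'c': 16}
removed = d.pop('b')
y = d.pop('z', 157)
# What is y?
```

After line 1: d = {'a': 13, 'b': 47, 'c': 16}
After line 2 (pop 'b' returns 47): d = {'a': 13, 'c': 16}, removed = 47
After line 3 (pop 'z' missing, returns default 157): d = {'a': 13, 'c': 16}, y = 157

157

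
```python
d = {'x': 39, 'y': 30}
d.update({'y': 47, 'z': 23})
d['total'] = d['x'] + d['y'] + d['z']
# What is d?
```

After line 1: d = {'x': 39, 'y': 30}
After line 2 (y overwritten, z added): d = {'x': 39, 'y': 47, 'z': 23}
After line 3 (total = 39 + 47 + 23 = 109): d = {'x': 39, 'y': 47, 'z': 23, 'total': 109}

{'x': 39, 'y': 47, 'z': 23, 'total': 109}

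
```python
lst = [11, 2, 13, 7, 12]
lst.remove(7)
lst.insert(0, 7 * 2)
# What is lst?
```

After line 1: lst = [11, 2, 13, 7, 12]
After line 2 (remove first 7): lst = [11, 2, 13, 12]
After line 3 (insert 14 at index 0): lst = [14, 11, 2, 13, 12]

[14, 11, 2, 13, 12]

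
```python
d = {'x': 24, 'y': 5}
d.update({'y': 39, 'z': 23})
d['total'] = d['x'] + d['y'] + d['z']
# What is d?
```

After line 1: d = {'x': 24, 'y': 5}
After line 2 (y overwritten, z added): d = {'x': 24, 'y': 39, 'z': 23}
After line 3 (total = 24 + 39 + 23 = 86): d = {'x': 24, 'y': 39, 'z': 23, 'total': 86}

{'x': 24, 'y': 39, 'z': 23, 'total': 86}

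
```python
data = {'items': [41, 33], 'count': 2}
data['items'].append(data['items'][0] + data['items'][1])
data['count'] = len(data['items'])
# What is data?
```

After line 1: data = {'items': [41, 33], 'count': 2}
After line 2 (append 41 + 33 = 74): data = {'items': [41, 33, 74], 'count': 2}
After line 3 (count = len(items) = 3): data = {'items': [41, 33, 74], 'count': 3}

{'items': [41, 33, 74], 'count': 3}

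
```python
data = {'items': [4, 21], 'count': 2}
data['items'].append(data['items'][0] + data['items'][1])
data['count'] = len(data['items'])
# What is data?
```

After line 1: data = {'items': [4, 21], 'count': 2}
After line 2 (append 4 + 21 = 25): data = {'items': [4, 21, 25], 'count': 2}
After line 3 (count = len(items) = 3): data = {'items': [4, 21, 25], 'count': 3}

{'items': [4, 21, 25], 'count': 3}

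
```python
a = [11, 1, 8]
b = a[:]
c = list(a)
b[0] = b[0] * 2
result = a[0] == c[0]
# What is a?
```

After line 1: a = [11, 1, 8]
After line 2 (b = a[:], copy): a = [11, 1, 8], b = [11, 1, 8]
After line 3 (c = list(a) is a copy, new object): c = [11, 1, 8]
After line 4 (b[0] = 11 * 2 = 22; only b mutates (copy)): a = [11, 1, 8], b = [22, 1, 8], c = [11, 1, 8]
After line 5 (a[0] = 11, c[0] = 11; result = True)

[11, 1, 8]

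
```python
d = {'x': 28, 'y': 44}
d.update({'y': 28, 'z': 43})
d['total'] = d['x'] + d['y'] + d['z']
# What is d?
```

After line 1: d = {'x': 28, 'y': 44}
After line 2 (y overwritten, z added): d = {'x': 28, 'y': 28, 'z': 43}
After line 3 (total = 28 + 28 + 43 = 99): d = {'x': 28, 'y': 28, 'z': 43, 'total': 99}

{'x': 28, 'y': 28, 'z': 43, 'total': 99}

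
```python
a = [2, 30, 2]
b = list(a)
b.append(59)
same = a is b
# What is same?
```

After line 1: a = [2, 30, 2]
After line 2 (b = list(a) is a shallow copy, new object): a = [2, 30, 2], b = [2, 30, 2]
After line 3 (append only mutates b): a = [2, 30, 2], b = [2, 30, 2, 59]
After line 4 (same = a is b; different objects -> False): same = False

False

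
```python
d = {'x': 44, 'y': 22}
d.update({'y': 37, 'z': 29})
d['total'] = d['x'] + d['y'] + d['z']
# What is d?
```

After line 1: d = {'x': 44, 'y': 22}
After line 2 (y overwritten, z added): d = {'x': 44, 'y': 37, 'z': 29}
After line 3 (total = 44 + 37 + 29 = 110): d = {'x': 44, 'y': 37, 'z': 29, 'total': 110}

{'x': 44, 'y': 37, 'z': 29, 'total': 110}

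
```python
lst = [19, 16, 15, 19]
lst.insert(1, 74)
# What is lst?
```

[19, 74, 16, 15, 19]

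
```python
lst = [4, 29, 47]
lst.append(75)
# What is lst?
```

[4, 29, 47, 75]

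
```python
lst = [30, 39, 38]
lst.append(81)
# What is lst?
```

[30, 39, 38, 81]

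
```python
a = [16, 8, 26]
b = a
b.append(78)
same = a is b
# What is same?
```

After line 1: a = [16, 8, 26]
After line 2 (b = a is an alias, same object): a = [16, 8, 26], b = [16, 8, 26]
After line 3 (b.append mutates the shared list): a = [16, 8, 26, 78], b = [16, 8, 26, 78]
After line 4 (same = a is b; same object -> True): same = True

True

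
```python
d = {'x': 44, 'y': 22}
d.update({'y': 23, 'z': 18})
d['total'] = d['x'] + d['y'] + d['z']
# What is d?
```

After line 1: d = {'x': 44, 'y': 22}
After line 2 (y overwritten, z added): d = {'x': 44, 'y': 23, 'z': 18}
After line 3 (total = 44 + 23 + 18 = 85): d = {'x': 44, 'y': 23, 'z': 18, 'total': 85}

{'x': 44, 'y': 23, 'z': 18, 'total': 85}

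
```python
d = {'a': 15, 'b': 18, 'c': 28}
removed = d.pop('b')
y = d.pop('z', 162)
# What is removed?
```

After line 1: d = {'a': 15, 'b': 18, 'c': 28}
After line 2 (pop 'b' returns 18): d = {'a': 15, 'c': 28}, removed = 18
After line 3 (pop 'z' missing, returns default 162): d = {'a': 15, 'c': 28}, y = 162

18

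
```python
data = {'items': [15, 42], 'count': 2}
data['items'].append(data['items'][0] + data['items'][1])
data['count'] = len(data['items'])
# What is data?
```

After line 1: data = {'items': [15, 42], 'count': 2}
After line 2 (append 15 + 42 = 57): data = {'items': [15, 42, 57], 'count': 2}
After line 3 (count = len(items) = 3): data = {'items': [15, 42, 57], 'count': 3}

{'items': [15, 42, 57], 'count': 3}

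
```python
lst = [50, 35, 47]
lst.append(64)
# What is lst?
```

[50, 35, 47, 64]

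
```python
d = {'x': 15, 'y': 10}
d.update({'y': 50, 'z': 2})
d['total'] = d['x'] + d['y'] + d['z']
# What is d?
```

After line 1: d = {'x': 15, 'y': 10}
After line 2 (y overwritten, z added): d = {'x': 15, 'y': 50, 'z': 2}
After line 3 (total = 15 + 50 + 2 = 67): d = {'x': 15, 'y': 50, 'z': 2, 'total': 67}

{'x': 15, 'y': 50, 'z': 2, 'total': 67}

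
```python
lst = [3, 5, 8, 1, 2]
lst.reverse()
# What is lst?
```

[2, 1, 8, 5, 3]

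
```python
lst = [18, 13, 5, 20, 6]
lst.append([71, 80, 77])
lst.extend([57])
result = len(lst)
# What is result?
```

After line 1: lst = [18, 13, 5, 20, 6]
After line 2 (append adds [71, 80, 77] as single element): lst = [18, 13, 5, 20, 6, [71, 80, 77]]
After line 3 (extend unpacks [57], adds 57): lst = [18, 13, 5, 20, 6, [71, 80, 77], 57]
After line 4: result = len(lst) = 7

7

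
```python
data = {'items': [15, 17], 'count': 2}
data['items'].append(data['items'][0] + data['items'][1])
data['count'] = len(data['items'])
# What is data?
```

After line 1: data = {'items': [15, 17], 'count': 2}
After line 2 (append 15 + 17 = 32): data = {'items': [15, 17, 32], 'count': 2}
After line 3 (count = len(items) = 3): data = {'items': [15, 17, 32], 'count': 3}

{'items': [15, 17, 32], 'count': 3}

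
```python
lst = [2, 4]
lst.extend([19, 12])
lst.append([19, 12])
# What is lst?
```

After line 1: lst = [2, 4]
After line 2 (extend unpacks [19, 12]): lst = [2, 4, 19, 12]
After line 3 (append adds [19, 12] as single element): lst = [2, 4, 19, 12, [19, 12]]

[2, 4, 19, 12, [19, 12]]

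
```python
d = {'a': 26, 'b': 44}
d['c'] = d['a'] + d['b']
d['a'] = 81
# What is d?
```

After line 1: d = {'a': 26, 'b': 44}
After line 2 (d['c'] = 26 + 44): d = {'a': 26, 'b': 44, 'c': 70}
After line 3: d = {'a': 81, 'b': 44, 'c': 70}

{'a': 81, 'b': 44, 'c': 70}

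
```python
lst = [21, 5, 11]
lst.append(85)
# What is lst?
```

[21, 5, 11, 85]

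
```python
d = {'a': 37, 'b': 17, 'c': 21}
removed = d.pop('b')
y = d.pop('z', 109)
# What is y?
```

After line 1: d = {'a': 37, 'b': 17, 'c': 21}
After line 2 (pop 'b' returns 17): d = {'a': 37, 'c': 21}, removed = 17
After line 3 (pop 'z' missing, returns default 109): d = {'a': 37, 'c': 21}, y = 109

109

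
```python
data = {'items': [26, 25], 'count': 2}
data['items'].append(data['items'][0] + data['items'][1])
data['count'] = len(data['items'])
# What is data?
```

After line 1: data = {'items': [26, 25], 'count': 2}
After line 2 (append 26 + 25 = 51): data = {'items': [26, 25, 51], 'count': 2}
After line 3 (count = len(items) = 3): data = {'items': [26, 25, 51], 'count': 3}

{'items': [26, 25, 51], 'count': 3}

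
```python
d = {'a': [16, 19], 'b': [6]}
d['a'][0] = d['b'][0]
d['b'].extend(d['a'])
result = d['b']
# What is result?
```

After line 1: d = {'a': [16, 19], 'b': [6]}
After line 2 (a[0] = b[0] = 6): d = {'a': [6, 19], 'b': [6]}
After line 3 (b.extend(a) appends [6, 19]): d = {'a': [6, 19], 'b': [6, 6, 19]}
After line 4: result = d['b'] = [6, 6, 19]

[6, 6, 19]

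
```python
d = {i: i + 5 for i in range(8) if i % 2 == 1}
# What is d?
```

{1: 6, 3: 8, 5: 10, 7: 12}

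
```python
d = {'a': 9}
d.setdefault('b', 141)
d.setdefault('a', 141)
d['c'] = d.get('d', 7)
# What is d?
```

After line 1: d = {'a': 9}
After line 2 (setdefault adds 'b'=141): d = {'a': 9, 'b': 141}
After line 3 (setdefault 'a' no-op, already exists): d = {'a': 9, 'b': 141}
After line 4 (get('d', 7) returns default since 'd' not in d): d = {'a': 9, 'b': 141, 'c': 7}

{'a': 9, 'b': 141, 'c': 7}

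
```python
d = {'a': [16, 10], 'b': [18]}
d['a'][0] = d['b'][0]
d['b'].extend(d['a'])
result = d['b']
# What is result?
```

After line 1: d = {'a': [16, 10], 'b': [18]}
After line 2 (a[0] = b[0] = 18): d = {'a': [18, 10], 'b': [18]}
After line 3 (b.extend(a) appends [18, 10]): d = {'a': [18, 10], 'b': [18, 18, 10]}
After line 4: result = d['b'] = [18, 18, 10]

[18, 18, 10]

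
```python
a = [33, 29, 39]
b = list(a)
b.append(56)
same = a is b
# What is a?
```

After line 1: a = [33, 29, 39]
After line 2 (b = list(a) is a shallow copy, new object): a = [33, 29, 39], b = [33, 29, 39]
After line 3 (append only mutates b): a = [33, 29, 39], b = [33, 29, 39, 56]
After line 4 (same = a is b; different objects -> False): same = False

[33, 29, 39]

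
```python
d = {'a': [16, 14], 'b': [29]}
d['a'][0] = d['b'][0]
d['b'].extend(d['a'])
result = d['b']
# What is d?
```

After line 1: d = {'a': [16, 14], 'b': [29]}
After line 2 (a[0] = b[0] = 29): d = {'a': [29, 14], 'b': [29]}
After line 3 (b.extend(a) appends [29, 14]): d = {'a': [29, 14], 'b': [29, 29, 14]}
After line 4: result = d['b'] = [29, 29, 14]

{'a': [29, 14], 'b': [29, 29, 14]}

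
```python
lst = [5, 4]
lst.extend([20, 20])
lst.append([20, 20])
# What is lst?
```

After line 1: lst = [5, 4]
After line 2 (extend unpacks [20, 20]): lst = [5, 4, 20, 20]
After line 3 (append adds [20, 20] as single element): lst = [5, 4, 20, 20, [20, 20]]

[5, 4, 20, 20, [20, 20]]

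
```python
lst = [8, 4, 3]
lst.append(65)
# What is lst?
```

[8, 4, 3, 65]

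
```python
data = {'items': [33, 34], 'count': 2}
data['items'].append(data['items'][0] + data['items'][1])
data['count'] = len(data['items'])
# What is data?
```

After line 1: data = {'items': [33, 34], 'count': 2}
After line 2 (append 33 + 34 = 67): data = {'items': [33, 34, 67], 'count': 2}
After line 3 (count = len(items) = 3): data = {'items': [33, 34, 67], 'count': 3}

{'items': [33, 34, 67], 'count': 3}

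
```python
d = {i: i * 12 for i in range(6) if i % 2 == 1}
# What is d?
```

{1: 12, 3: 36, 5: 60}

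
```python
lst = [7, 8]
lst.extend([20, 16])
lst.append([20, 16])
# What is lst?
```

After line 1: lst = [7, 8]
After line 2 (extend unpacks [20, 16]): lst = [7, 8, 20, 16]
After line 3 (append adds [20, 16] as single element): lst = [7, 8, 20, 16, [20, 16]]

[7, 8, 20, 16, [20, 16]]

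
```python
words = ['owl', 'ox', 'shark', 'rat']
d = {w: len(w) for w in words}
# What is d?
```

{'owl': 3, 'ox': 2, 'shark': 5, 'rat': 3}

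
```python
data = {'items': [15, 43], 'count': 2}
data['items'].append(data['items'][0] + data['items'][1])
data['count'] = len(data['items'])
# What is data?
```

After line 1: data = {'items': [15, 43], 'count': 2}
After line 2 (append 15 + 43 = 58): data = {'items': [15, 43, 58], 'count': 2}
After line 3 (count = len(items) = 3): data = {'items': [15, 43, 58], 'count': 3}

{'items': [15, 43, 58], 'count': 3}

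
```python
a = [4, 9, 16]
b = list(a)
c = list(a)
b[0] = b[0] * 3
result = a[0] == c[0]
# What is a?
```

After line 1: a = [4, 9, 16]
After line 2 (b = list(a), copy): a = [4, 9, 16], b = [4, 9, 16]
After line 3 (c = list(a) is a copy, new object): c = [4, 9, 16]
After line 4 (b[0] = 4 * 3 = 12; only b mutates (copy)): a = [4, 9, 16], b = [12, 9, 16], c = [4, 9, 16]
After line 5 (a[0] = 4, c[0] = 4; result = True)

[4, 9, 16]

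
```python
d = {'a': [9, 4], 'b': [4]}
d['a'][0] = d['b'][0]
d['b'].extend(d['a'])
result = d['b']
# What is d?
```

After line 1: d = {'a': [9, 4], 'b': [4]}
After line 2 (a[0] = b[0] = 4): d = {'a': [4, 4], 'b': [4]}
After line 3 (b.extend(a) appends [4, 4]): d = {'a': [4, 4], 'b': [4, 4, 4]}
After line 4: result = d['b'] = [4, 4, 4]

{'a': [4, 4], 'b': [4, 4, 4]}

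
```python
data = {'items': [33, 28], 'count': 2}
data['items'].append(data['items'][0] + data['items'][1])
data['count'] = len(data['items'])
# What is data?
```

After line 1: data = {'items': [33, 28], 'count': 2}
After line 2 (append 33 + 28 = 61): data = {'items': [33, 28, 61], 'count': 2}
After line 3 (count = len(items) = 3): data = {'items': [33, 28, 61], 'count': 3}

{'items': [33, 28, 61], 'count': 3}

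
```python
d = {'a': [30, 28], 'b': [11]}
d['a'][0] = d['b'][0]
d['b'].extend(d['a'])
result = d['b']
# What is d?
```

After line 1: d = {'a': [30, 28], 'b': [11]}
After line 2 (a[0] = b[0] = 11): d = {'a': [11, 28], 'b': [11]}
After line 3 (b.extend(a) appends [11, 28]): d = {'a': [11, 28], 'b': [11, 11, 28]}
After line 4: result = d['b'] = [11, 11, 28]

{'a': [11, 28], 'b': [11, 11, 28]}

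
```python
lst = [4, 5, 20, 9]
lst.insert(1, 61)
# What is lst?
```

[4, 61, 5, 20, 9]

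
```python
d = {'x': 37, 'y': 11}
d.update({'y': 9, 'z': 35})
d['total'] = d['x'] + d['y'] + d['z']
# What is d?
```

After line 1: d = {'x': 37, 'y': 11}
After line 2 (y overwritten, z added): d = {'x': 37, 'y': 9, 'z': 35}
After line 3 (total = 37 + 9 + 35 = 81): d = {'x': 37, 'y': 9, 'z': 35, 'total': 81}

{'x': 37, 'y': 9, 'z': 35, 'total': 81}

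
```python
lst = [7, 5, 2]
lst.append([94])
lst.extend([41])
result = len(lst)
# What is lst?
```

After line 1: lst = [7, 5, 2]
After line 2 (append adds [94] as single element): lst = [7, 5, 2, [94]]
After line 3 (extend unpacks [41], adds 41): lst = [7, 5, 2, [94], 41]
After line 4: result = len(lst) = 5

[7, 5, 2, [94], 41]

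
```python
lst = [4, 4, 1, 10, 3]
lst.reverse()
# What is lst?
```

[3, 10, 1, 4, 4]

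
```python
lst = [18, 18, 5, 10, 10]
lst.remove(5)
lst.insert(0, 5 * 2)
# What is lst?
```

After line 1: lst = [18, 18, 5, 10, 10]
After line 2 (remove first 5): lst = [18, 18, 10, 10]
After line 3 (insert 10 at index 0): lst = [10, 18, 18, 10, 10]

[10, 18, 18, 10, 10]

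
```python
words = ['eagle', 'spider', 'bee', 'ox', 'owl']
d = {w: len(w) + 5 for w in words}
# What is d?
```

{'eagle': 10, 'spider': 11, 'bee': 8, 'ox': 7, 'owl': 8}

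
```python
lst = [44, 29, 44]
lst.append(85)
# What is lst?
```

[44, 29, 44, 85]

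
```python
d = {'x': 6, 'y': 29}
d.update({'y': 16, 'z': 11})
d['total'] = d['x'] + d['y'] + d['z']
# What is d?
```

After line 1: d = {'x': 6, 'y': 29}
After line 2 (y overwritten, z added): d = {'x': 6, 'y': 16, 'z': 11}
After line 3 (total = 6 + 16 + 11 = 33): d = {'x': 6, 'y': 16, 'z': 11, 'total': 33}

{'x': 6, 'y': 16, 'z': 11, 'total': 33}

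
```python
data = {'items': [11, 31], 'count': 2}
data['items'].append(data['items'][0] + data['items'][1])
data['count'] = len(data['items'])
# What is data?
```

After line 1: data = {'items': [11, 31], 'count': 2}
After line 2 (append 11 + 31 = 42): data = {'items': [11, 31, 42], 'count': 2}
After line 3 (count = len(items) = 3): data = {'items': [11, 31, 42], 'count': 3}

{'items': [11, 31, 42], 'count': 3}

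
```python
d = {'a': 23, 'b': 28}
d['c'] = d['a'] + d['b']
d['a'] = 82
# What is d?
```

After line 1: d = {'a': 23, 'b': 28}
After line 2 (d['c'] = 23 + 28): d = {'a': 23, 'b': 28, 'c': 51}
After line 3: d = {'a': 82, 'b': 28, 'c': 51}

{'a': 82, 'b': 28, 'c': 51}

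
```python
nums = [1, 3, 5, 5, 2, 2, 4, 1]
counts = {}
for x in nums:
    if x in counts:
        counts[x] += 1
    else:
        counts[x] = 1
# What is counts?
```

Initial: counts = {}, nums = [1, 3, 5, 5, 2, 2, 4, 1]
See 1: counts = {1: 1}
See 3: counts = {1: 1, 3: 1}
See 5: counts = {1: 1, 3: 1, 5: 1}
See 5: counts = {1: 1, 3: 1, 5: 2}
See 2: counts = {1: 1, 3: 1, 5: 2, 2: 1}
See 2: counts = {1: 1, 3: 1, 5: 2, 2: 2}
See 4: counts = {1: 1, 3: 1, 5: 2, 2: 2, 4: 1}
See 1: counts = {1: 2, 3: 1, 5: 2, 2: 2, 4: 1}

{1: 2, 3: 1, 5: 2, 2: 2, 4: 1}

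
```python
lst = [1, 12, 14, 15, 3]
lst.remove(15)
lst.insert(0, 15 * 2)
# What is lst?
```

After line 1: lst = [1, 12, 14, 15, 3]
After line 2 (remove first 15): lst = [1, 12, 14, 3]
After line 3 (insert 30 at index 0): lst = [30, 1, 12, 14, 3]

[30, 1, 12, 14, 3]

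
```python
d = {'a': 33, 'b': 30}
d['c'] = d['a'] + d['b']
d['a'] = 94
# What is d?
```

After line 1: d = {'a': 33, 'b': 30}
After line 2 (d['c'] = 33 + 30): d = {'a': 33, 'b': 30, 'c': 63}
After line 3: d = {'a': 94, 'b': 30, 'c': 63}

{'a': 94, 'b': 30, 'c': 63}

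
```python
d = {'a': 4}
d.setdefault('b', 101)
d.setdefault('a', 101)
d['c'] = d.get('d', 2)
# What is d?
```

After line 1: d = {'a': 4}
After line 2 (setdefault adds 'b'=101): d = {'a': 4, 'b': 101}
After line 3 (setdefault 'a' no-op, already exists): d = {'a': 4, 'b': 101}
After line 4 (get('d', 2) returns default since 'd' not in d): d = {'a': 4, 'b': 101, 'c': 2}

{'a': 4, 'b': 101, 'c': 2}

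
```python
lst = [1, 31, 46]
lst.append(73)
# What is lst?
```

[1, 31, 46, 73]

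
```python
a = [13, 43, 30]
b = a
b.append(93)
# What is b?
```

After line 1: a = [13, 43, 30]
After line 2 (b = a is an alias, same object): a = [13, 43, 30], b = [13, 43, 30]
After line 3 (b.append mutates the shared list): a = [13, 43, 30, 93], b = [13, 43, 30, 93]

[13, 43, 30, 93]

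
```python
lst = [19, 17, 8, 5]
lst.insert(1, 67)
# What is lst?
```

[19, 67, 17, 8, 5]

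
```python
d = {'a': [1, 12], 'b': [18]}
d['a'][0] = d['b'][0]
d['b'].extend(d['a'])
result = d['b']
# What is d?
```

After line 1: d = {'a': [1, 12], 'b': [18]}
After line 2 (a[0] = b[0] = 18): d = {'a': [18, 12], 'b': [18]}
After line 3 (b.extend(a) appends [18, 12]): d = {'a': [18, 12], 'b': [18, 18, 12]}
After line 4: result = d['b'] = [18, 18, 12]

{'a': [18, 12], 'b': [18, 18, 12]}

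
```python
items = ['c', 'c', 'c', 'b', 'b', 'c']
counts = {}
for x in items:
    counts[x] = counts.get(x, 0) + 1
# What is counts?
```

Initial: counts = {}, items = ['c', 'c', 'c', 'b', 'b', 'c']
See 'c': counts = {'c': 1}
See 'c': counts = {'c': 2}
See 'c': counts = {'c': 3}
See 'b': counts = {'c': 3, 'b': 1}
See 'b': counts = {'c': 3, 'b': 2}
See 'c': counts = {'c': 4, 'b': 2}

{'c': 4, 'b': 2}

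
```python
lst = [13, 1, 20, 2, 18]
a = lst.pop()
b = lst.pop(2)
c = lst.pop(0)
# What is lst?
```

After line 1: lst = [13, 1, 20, 2, 18]
After line 2 (pop() -> a = 18): lst = [13, 1, 20, 2]
After line 3 (pop(2) -> b = 20): lst = [13, 1, 2]
After line 4 (pop(0) -> c = 13): lst = [1, 2]

[1, 2]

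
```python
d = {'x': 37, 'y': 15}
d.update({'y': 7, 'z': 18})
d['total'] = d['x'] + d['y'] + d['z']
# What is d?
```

After line 1: d = {'x': 37, 'y': 15}
After line 2 (y overwritten, z added): d = {'x': 37, 'y': 7, 'z': 18}
After line 3 (total = 37 + 7 + 18 = 62): d = {'x': 37, 'y': 7, 'z': 18, 'total': 62}

{'x': 37, 'y': 7, 'z': 18, 'total': 62}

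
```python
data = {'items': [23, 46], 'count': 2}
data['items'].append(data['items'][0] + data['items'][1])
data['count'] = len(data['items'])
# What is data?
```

After line 1: data = {'items': [23, 46], 'count': 2}
After line 2 (append 23 + 46 = 69): data = {'items': [23, 46, 69], 'count': 2}
After line 3 (count = len(items) = 3): data = {'items': [23, 46, 69], 'count': 3}

{'items': [23, 46, 69], 'count': 3}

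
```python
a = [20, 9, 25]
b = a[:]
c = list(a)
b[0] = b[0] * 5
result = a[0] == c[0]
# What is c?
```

After line 1: a = [20, 9, 25]
After line 2 (b = a[:], copy): a = [20, 9, 25], b = [20, 9, 25]
After line 3 (c = list(a) is a copy, new object): c = [20, 9, 25]
After line 4 (b[0] = 20 * 5 = 100; only b mutates (copy)): a = [20, 9, 25], b = [100, 9, 25], c = [20, 9, 25]
After line 5 (a[0] = 20, c[0] = 20; result = True)

[20, 9, 25]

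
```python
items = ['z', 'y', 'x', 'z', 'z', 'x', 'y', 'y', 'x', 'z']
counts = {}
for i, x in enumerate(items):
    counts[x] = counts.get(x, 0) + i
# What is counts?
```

Initial: counts = {}, items = ['z', 'y', 'x', 'z', 'z', 'x', 'y', 'y', 'x', 'z']
i=0, x='z': counts = {'z': 0}
i=1, x='y': counts = {'z': 0, 'y': 1}
i=2, x='x': counts = {'z': 0, 'y': 1, 'x': 2}
i=3, x='z': counts = {'z': 3, 'y': 1, 'x': 2}
i=4, x='z': counts = {'z': 7, 'y': 1, 'x': 2}
i=5, x='x': counts = {'z': 7, 'y': 1, 'x': 7}
i=6, x='y': counts = {'z': 7, 'y': 7, 'x': 7}
i=7, x='y': counts = {'z': 7, 'y': 14, 'x': 7}
i=8, x='x': counts = {'z': 7, 'y': 14, 'x': 15}
i=9, x='z': counts = {'z': 16, 'y': 14, 'x': 15}

{'z': 16, 'y': 14, 'x': 15}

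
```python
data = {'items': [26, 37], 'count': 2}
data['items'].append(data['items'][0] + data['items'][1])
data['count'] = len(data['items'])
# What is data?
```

After line 1: data = {'items': [26, 37], 'count': 2}
After line 2 (append 26 + 37 = 63): data = {'items': [26, 37, 63], 'count': 2}
After line 3 (count = len(items) = 3): data = {'items': [26, 37, 63], 'count': 3}

{'items': [26, 37, 63], 'count': 3}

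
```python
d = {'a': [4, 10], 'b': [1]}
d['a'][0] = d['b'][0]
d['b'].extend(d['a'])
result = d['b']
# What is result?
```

After line 1: d = {'a': [4, 10], 'b': [1]}
After line 2 (a[0] = b[0] = 1): d = {'a': [1, 10], 'b': [1]}
After line 3 (b.extend(a) appends [1, 10]): d = {'a': [1, 10], 'b': [1, 1, 10]}
After line 4: result = d['b'] = [1, 1, 10]

[1, 1, 10]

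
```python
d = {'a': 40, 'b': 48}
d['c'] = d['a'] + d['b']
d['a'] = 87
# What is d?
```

After line 1: d = {'a': 40, 'b': 48}
After line 2 (d['c'] = 40 + 48): d = {'a': 40, 'b': 48, 'c': 88}
After line 3: d = {'a': 87, 'b': 48, 'c': 88}

{'a': 87, 'b': 48, 'c': 88}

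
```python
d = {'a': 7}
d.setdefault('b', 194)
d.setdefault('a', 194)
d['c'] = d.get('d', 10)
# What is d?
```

After line 1: d = {'a': 7}
After line 2 (setdefault adds 'b'=194): d = {'a': 7, 'b': 194}
After line 3 (setdefault 'a' no-op, already exists): d = {'a': 7, 'b': 194}
After line 4 (get('d', 10) returns default since 'd' not in d): d = {'a': 7, 'b': 194, 'c': 10}

{'a': 7, 'b': 194, 'c': 10}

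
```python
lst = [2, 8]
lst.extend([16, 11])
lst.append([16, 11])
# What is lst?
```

After line 1: lst = [2, 8]
After line 2 (extend unpacks [16, 11]): lst = [2, 8, 16, 11]
After line 3 (append adds [16, 11] as single element): lst = [2, 8, 16, 11, [16, 11]]

[2, 8, 16, 11, [16, 11]]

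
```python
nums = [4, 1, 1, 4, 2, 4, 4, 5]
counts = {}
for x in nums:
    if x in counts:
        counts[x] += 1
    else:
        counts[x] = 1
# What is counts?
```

Initial: counts = {}, nums = [4, 1, 1, 4, 2, 4, 4, 5]
See 4: counts = {4: 1}
See 1: counts = {4: 1, 1: 1}
See 1: counts = {4: 1, 1: 2}
See 4: counts = {4: 2, 1: 2}
See 2: counts = {4: 2, 1: 2, 2: 1}
See 4: counts = {4: 3, 1: 2, 2: 1}
See 4: counts = {4: 4, 1: 2, 2: 1}
See 5: counts = {4: 4, 1: 2, 2: 1, 5: 1}

{4: 4, 1: 2, 2: 1, 5: 1}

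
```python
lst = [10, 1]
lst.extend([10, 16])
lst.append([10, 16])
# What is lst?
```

After line 1: lst = [10, 1]
After line 2 (extend unpacks [10, 16]): lst = [10, 1, 10, 16]
After line 3 (append adds [10, 16] as single element): lst = [10, 1, 10, 16, [10, 16]]

[10, 1, 10, 16, [10, 16]]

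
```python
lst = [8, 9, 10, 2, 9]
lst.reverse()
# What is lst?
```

[9, 2, 10, 9, 8]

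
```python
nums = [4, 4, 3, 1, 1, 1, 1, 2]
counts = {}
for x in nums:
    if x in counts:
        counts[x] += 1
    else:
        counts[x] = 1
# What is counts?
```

Initial: counts = {}, nums = [4, 4, 3, 1, 1, 1, 1, 2]
See 4: counts = {4: 1}
See 4: counts = {4: 2}
See 3: counts = {4: 2, 3: 1}
See 1: counts = {4: 2, 3: 1, 1: 1}
See 1: counts = {4: 2, 3: 1, 1: 2}
See 1: counts = {4: 2, 3: 1, 1: 3}
See 1: counts = {4: 2, 3: 1, 1: 4}
See 2: counts = {4: 2, 3: 1, 1: 4, 2: 1}

{4: 2, 3: 1, 1: 4, 2: 1}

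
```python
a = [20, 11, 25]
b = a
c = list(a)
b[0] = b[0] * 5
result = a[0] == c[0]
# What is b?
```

After line 1: a = [20, 11, 25]
After line 2 (b = a, alias): a = [20, 11, 25], b = [20, 11, 25]
After line 3 (c = list(a) is a copy, new object): c = [20, 11, 25]
After line 4 (b[0] = 20 * 5 = 100; mutates shared a/b): a = b = [100, 11, 25], c = [20, 11, 25]
After line 5 (a[0] = 100, c[0] = 20; result = False)

[100, 11, 25]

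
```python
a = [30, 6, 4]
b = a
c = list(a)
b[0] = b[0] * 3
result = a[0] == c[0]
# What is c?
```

After line 1: a = [30, 6, 4]
After line 2 (b = a, alias): a = [30, 6, 4], b = [30, 6, 4]
After line 3 (c = list(a) is a copy, new object): c = [30, 6, 4]
After line 4 (b[0] = 30 * 3 = 90; mutates shared a/b): a = b = [90, 6, 4], c = [30, 6, 4]
After line 5 (a[0] = 90, c[0] = 30; result = False)

[30, 6, 4]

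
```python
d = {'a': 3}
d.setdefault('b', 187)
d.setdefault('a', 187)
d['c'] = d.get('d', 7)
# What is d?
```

After line 1: d = {'a': 3}
After line 2 (setdefault adds 'b'=187): d = {'a': 3, 'b': 187}
After line 3 (setdefault 'a' no-op, already exists): d = {'a': 3, 'b': 187}
After line 4 (get('d', 7) returns default since 'd' not in d): d = {'a': 3, 'b': 187, 'c': 7}

{'a': 3, 'b': 187, 'c': 7}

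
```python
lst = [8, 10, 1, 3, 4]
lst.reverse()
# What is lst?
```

[4, 3, 1, 10, 8]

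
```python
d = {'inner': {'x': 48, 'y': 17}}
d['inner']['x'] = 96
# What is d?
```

After line 1: d = {'inner': {'x': 48, 'y': 17}}
After line 2 (inner x overwritten): d = {'inner': {'x': 96, 'y': 17}}

{'inner': {'x': 96, 'y': 17}}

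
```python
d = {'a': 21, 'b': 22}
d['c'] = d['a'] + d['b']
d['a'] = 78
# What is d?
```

After line 1: d = {'a': 21, 'b': 22}
After line 2 (d['c'] = 21 + 22): d = {'a': 21, 'b': 22, 'c': 43}
After line 3: d = {'a': 78, 'b': 22, 'c': 43}

{'a': 78, 'b': 22, 'c': 43}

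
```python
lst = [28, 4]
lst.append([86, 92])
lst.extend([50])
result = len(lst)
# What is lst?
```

After line 1: lst = [28, 4]
After line 2 (append adds [86, 92] as single element): lst = [28, 4, [86, 92]]
After line 3 (extend unpacks [50], adds 50): lst = [28, 4, [86, 92], 50]
After line 4: result = len(lst) = 4

[28, 4, [86, 92], 50]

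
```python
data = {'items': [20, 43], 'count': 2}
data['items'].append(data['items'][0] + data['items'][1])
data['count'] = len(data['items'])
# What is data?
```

After line 1: data = {'items': [20, 43], 'count': 2}
After line 2 (append 20 + 43 = 63): data = {'items': [20, 43, 63], 'count': 2}
After line 3 (count = len(items) = 3): data = {'items': [20, 43, 63], 'count': 3}

{'items': [20, 43, 63], 'count': 3}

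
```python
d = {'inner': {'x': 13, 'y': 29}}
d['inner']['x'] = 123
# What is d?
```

After line 1: d = {'inner': {'x': 13, 'y': 29}}
After line 2 (inner x overwritten): d = {'inner': {'x': 123, 'y': 29}}

{'inner': {'x': 123, 'y': 29}}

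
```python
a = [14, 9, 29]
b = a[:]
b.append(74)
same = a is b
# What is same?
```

After line 1: a = [14, 9, 29]
After line 2 (b = a[:] is a shallow copy, new object): a = [14, 9, 29], b = [14, 9, 29]
After line 3 (append only mutates b): a = [14, 9, 29], b = [14, 9, 29, 74]
After line 4 (same = a is b; different objects -> False): same = False

False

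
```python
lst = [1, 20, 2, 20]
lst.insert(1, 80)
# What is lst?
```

[1, 80, 20, 2, 20]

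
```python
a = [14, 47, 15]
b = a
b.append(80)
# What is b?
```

After line 1: a = [14, 47, 15]
After line 2 (b = a is an alias, same object): a = [14, 47, 15], b = [14, 47, 15]
After line 3 (b.append mutates the shared list): a = [14, 47, 15, 80], b = [14, 47, 15, 80]

[14, 47, 15, 80]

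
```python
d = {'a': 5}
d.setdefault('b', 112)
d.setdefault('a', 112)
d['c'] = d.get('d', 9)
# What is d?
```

After line 1: d = {'a': 5}
After line 2 (setdefault adds 'b'=112): d = {'a': 5, 'b': 112}
After line 3 (setdefault 'a' no-op, already exists): d = {'a': 5, 'b': 112}
After line 4 (get('d', 9) returns default since 'd' not in d): d = {'a': 5, 'b': 112, 'c': 9}

{'a': 5, 'b': 112, 'c': 9}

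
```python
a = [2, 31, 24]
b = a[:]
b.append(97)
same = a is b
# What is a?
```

After line 1: a = [2, 31, 24]
After line 2 (b = a[:] is a shallow copy, new object): a = [2, 31, 24], b = [2, 31, 24]
After line 3 (append only mutates b): a = [2, 31, 24], b = [2, 31, 24, 97]
After line 4 (same = a is b; different objects -> False): same = False

[2, 31, 24]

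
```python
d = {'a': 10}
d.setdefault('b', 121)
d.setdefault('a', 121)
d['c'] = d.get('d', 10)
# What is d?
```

After line 1: d = {'a': 10}
After line 2 (setdefault adds 'b'=121): d = {'a': 10, 'b': 121}
After line 3 (setdefault 'a' no-op, already exists): d = {'a': 10, 'b': 121}
After line 4 (get('d', 10) returns default since 'd' not in d): d = {'a': 10, 'b': 121, 'c': 10}

{'a': 10, 'b': 121, 'c': 10}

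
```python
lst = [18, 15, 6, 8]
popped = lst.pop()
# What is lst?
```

[18, 15, 6]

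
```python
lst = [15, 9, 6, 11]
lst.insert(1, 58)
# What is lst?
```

[15, 58, 9, 6, 11]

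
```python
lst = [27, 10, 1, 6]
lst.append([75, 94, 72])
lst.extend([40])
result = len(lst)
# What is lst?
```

After line 1: lst = [27, 10, 1, 6]
After line 2 (append adds [75, 94, 72] as single element): lst = [27, 10, 1, 6, [75, 94, 72]]
After line 3 (extend unpacks [40], adds 40): lst = [27, 10, 1, 6, [75, 94, 72], 40]
After line 4: result = len(lst) = 6

[27, 10, 1, 6, [75, 94, 72], 40]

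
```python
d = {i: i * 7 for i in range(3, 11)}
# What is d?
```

{3: 21, 4: 28, 5: 35, 6: 42, 7: 49, 8: 56, 9: 63, 10: 70}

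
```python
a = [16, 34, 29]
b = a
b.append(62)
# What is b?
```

After line 1: a = [16, 34, 29]
After line 2 (b = a is an alias, same object): a = [16, 34, 29], b = [16, 34, 29]
After line 3 (b.append mutates the shared list): a = [16, 34, 29, 62], b = [16, 34, 29, 62]

[16, 34, 29, 62]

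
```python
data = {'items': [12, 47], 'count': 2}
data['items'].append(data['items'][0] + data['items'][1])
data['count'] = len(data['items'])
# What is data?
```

After line 1: data = {'items': [12, 47], 'count': 2}
After line 2 (append 12 + 47 = 59): data = {'items': [12, 47, 59], 'count': 2}
After line 3 (count = len(items) = 3): data = {'items': [12, 47, 59], 'count': 3}

{'items': [12, 47, 59], 'count': 3}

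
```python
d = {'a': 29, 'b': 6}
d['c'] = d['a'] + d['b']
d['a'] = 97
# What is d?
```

After line 1: d = {'a': 29, 'b': 6}
After line 2 (d['c'] = 29 + 6): d = {'a': 29, 'b': 6, 'c': 35}
After line 3: d = {'a': 97, 'b': 6, 'c': 35}

{'a': 97, 'b': 6, 'c': 35}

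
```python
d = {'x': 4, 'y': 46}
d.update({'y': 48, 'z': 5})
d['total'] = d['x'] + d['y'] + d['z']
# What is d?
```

After line 1: d = {'x': 4, 'y': 46}
After line 2 (y overwritten, z added): d = {'x': 4, 'y': 48, 'z': 5}
After line 3 (total = 4 + 48 + 5 = 57): d = {'x': 4, 'y': 48, 'z': 5, 'total': 57}

{'x': 4, 'y': 48, 'z': 5, 'total': 57}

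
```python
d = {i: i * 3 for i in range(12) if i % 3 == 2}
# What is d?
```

{2: 6, 5: 15, 8: 24, 11: 33}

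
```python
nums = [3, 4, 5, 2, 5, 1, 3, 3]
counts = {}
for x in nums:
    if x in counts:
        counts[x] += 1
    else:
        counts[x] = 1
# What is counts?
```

Initial: counts = {}, nums = [3, 4, 5, 2, 5, 1, 3, 3]
See 3: counts = {3: 1}
See 4: counts = {3: 1, 4: 1}
See 5: counts = {3: 1, 4: 1, 5: 1}
See 2: counts = {3: 1, 4: 1, 5: 1, 2: 1}
See 5: counts = {3: 1, 4: 1, 5: 2, 2: 1}
See 1: counts = {3: 1, 4: 1, 5: 2, 2: 1, 1: 1}
See 3: counts = {3: 2, 4: 1, 5: 2, 2: 1, 1: 1}
See 3: counts = {3: 3, 4: 1, 5: 2, 2: 1, 1: 1}

{3: 3, 4: 1, 5: 2, 2: 1, 1: 1}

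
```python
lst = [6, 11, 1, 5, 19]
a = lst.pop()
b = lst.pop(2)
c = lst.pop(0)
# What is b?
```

After line 1: lst = [6, 11, 1, 5, 19]
After line 2 (pop() -> a = 19): lst = [6, 11, 1, 5]
After line 3 (pop(2) -> b = 1): lst = [6, 11, 5]
After line 4 (pop(0) -> c = 6): lst = [11, 5]

1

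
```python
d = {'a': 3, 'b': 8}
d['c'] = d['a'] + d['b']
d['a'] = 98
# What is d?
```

After line 1: d = {'a': 3, 'b': 8}
After line 2 (d['c'] = 3 + 8): d = {'a': 3, 'b': 8, 'c': 11}
After line 3: d = {'a': 98, 'b': 8, 'c': 11}

{'a': 98, 'b': 8, 'c': 11}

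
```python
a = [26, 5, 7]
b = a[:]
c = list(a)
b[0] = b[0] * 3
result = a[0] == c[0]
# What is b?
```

After line 1: a = [26, 5, 7]
After line 2 (b = a[:], copy): a = [26, 5, 7], b = [26, 5, 7]
After line 3 (c = list(a) is a copy, new object): c = [26, 5, 7]
After line 4 (b[0] = 26 * 3 = 78; only b mutates (copy)): a = [26, 5, 7], b = [78, 5, 7], c = [26, 5, 7]
After line 5 (a[0] = 26, c[0] = 26; result = True)

[78, 5, 7]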